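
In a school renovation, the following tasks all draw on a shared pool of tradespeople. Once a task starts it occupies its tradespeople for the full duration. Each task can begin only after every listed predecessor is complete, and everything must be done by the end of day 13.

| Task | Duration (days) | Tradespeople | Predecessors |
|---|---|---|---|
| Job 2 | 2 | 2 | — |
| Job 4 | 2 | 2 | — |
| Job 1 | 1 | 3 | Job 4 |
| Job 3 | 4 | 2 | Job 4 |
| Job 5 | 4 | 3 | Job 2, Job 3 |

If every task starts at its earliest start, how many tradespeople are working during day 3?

5

At early start, day 3 has: Job 1, Job 3.
Demand: 3 + 2 = 5.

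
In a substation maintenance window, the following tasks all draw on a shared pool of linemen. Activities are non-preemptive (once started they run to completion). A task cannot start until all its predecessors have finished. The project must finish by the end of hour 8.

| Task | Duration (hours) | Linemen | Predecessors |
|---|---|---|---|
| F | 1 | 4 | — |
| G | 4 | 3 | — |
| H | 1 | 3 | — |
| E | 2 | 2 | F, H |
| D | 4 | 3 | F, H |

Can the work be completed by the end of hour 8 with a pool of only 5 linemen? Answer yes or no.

The minimum achievable peak is 6; 5 < 6, so no feasible schedule stays within the cap.

no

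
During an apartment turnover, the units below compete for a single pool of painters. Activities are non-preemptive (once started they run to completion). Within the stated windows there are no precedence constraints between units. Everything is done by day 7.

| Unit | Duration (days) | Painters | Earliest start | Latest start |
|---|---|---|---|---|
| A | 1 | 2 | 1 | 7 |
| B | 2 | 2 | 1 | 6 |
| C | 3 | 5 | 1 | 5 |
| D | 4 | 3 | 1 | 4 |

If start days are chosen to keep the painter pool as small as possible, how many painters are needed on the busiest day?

Early-start (A@1, B@1, C@1, D@1) gives peak 12: d1:12  d2:10  d3:8  d4:3  d5:0  d6:0  d7:0.
Shift B→2, C→5.
Schedule A@1, B@2, C@5, D@1: d1:5  d2:5  d3:5  d4:3  d5:5  d6:5  d7:5 — peak 5.
Total painter-days = 33 over 7 days ⇒ peak ≥ ⌈33/7⌉ = 5, so 5 is optimal.

5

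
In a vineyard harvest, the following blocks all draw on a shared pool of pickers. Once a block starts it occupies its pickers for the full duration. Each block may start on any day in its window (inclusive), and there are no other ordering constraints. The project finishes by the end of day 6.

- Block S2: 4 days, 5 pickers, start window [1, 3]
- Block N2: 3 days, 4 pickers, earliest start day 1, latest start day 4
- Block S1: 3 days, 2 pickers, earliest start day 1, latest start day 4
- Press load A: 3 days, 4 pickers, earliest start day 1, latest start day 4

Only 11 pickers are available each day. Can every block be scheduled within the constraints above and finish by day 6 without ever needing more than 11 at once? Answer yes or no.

yes

Schedule Block S2@1, Block N2@1, Block S1@1, Press load A@4: d1:11  d2:11  d3:11  d4:9  d5:4  d6:4 — peak 11 ≤ 11.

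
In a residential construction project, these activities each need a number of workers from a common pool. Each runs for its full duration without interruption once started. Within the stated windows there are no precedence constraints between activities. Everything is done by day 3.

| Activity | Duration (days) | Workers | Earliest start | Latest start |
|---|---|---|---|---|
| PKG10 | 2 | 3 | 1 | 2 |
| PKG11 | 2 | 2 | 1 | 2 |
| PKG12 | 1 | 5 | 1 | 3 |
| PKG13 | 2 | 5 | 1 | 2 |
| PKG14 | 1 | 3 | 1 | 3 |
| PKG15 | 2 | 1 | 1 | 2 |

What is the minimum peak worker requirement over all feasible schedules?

11

Early-start (PKG10@1, PKG11@1, PKG12@1, PKG13@1, PKG14@1, PKG15@1) gives peak 19: d1:19  d2:11  d3:0.
Shift PKG13→2, PKG14→3.
Schedule PKG10@1, PKG11@1, PKG12@1, PKG13@2, PKG14@3, PKG15@1: d1:11  d2:11  d3:8 — peak 11.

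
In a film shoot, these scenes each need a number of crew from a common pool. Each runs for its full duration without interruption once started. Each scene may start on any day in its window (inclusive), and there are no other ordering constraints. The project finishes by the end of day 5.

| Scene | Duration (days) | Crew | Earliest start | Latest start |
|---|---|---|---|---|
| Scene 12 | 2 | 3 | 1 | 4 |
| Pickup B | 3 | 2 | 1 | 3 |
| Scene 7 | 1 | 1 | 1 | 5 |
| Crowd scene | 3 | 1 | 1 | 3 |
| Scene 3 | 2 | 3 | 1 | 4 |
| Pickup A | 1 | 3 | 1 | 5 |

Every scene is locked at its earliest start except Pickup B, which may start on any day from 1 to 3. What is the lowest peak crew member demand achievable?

11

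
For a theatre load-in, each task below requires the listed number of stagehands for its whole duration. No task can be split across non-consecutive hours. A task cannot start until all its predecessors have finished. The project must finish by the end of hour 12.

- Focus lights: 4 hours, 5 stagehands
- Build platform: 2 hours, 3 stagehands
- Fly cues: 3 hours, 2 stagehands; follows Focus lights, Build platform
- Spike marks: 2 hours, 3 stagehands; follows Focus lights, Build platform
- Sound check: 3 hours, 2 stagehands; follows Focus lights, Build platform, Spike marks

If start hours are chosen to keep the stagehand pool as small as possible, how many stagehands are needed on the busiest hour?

5

Early-start (Focus lights@1, Build platform@1, Fly cues@5, Spike marks@5, Sound check@7) gives peak 8: h1:8  h2:8  h3:5  h4:5  h5:5  h6:5  h7:4  h8:2  h9:2  h10:0  h11:0  h12:0.
Shift Build platform→5, Fly cues→7, Spike marks→7, Sound check→9.
Schedule Focus lights@1, Build platform@5, Fly cues@7, Spike marks@7, Sound check@9: h1:5  h2:5  h3:5  h4:5  h5:3  h6:3  h7:5  h8:5  h9:4  h10:2  h11:2  h12:0 — peak 5.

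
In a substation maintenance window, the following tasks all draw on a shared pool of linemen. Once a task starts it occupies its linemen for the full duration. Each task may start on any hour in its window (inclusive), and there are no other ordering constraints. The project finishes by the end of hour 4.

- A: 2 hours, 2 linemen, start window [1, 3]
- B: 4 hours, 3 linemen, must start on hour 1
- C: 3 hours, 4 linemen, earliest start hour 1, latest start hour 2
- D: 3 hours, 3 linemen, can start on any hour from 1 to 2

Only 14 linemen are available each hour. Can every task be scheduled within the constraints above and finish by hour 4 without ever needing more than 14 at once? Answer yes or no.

Schedule A@1, B@1, C@1, D@1: h1:12  h2:12  h3:10  h4:3 — peak 12 ≤ 14.

yes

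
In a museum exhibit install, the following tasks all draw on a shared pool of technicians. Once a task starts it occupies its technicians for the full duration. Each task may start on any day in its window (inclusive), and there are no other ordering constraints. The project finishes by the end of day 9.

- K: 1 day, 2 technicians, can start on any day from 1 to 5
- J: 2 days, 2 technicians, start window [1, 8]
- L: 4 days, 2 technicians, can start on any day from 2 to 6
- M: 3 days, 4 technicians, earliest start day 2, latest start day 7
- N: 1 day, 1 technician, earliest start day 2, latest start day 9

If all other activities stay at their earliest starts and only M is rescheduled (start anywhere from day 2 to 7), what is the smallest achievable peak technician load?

5

M@2: d1:4  d2:9  d3:6  d4:6  d5:2  d6:0  d7:0  d8:0  d9:0 → peak 9
M@3: d1:4  d2:5  d3:6  d4:6  d5:6  d6:0  d7:0  d8:0  d9:0 → peak 6
M@4: d1:4  d2:5  d3:2  d4:6  d5:6  d6:4  d7:0  d8:0  d9:0 → peak 6
M@5: d1:4  d2:5  d3:2  d4:2  d5:6  d6:4  d7:4  d8:0  d9:0 → peak 6
M@6: d1:4  d2:5  d3:2  d4:2  d5:2  d6:4  d7:4  d8:4  d9:0 → peak 5
M@7: d1:4  d2:5  d3:2  d4:2  d5:2  d6:0  d7:4  d8:4  d9:4 → peak 5
Best is M@6, peak 5.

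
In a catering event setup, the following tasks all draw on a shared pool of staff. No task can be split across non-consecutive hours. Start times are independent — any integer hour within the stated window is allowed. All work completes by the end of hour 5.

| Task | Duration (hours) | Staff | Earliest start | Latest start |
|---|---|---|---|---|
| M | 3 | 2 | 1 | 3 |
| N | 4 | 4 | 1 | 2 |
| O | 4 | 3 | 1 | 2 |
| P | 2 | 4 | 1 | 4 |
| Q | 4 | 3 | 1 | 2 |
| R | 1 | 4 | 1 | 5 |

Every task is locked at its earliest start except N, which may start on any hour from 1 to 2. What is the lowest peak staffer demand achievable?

N@1: h1:20  h2:16  h3:12  h4:10  h5:0 → peak 20
N@2: h1:16  h2:16  h3:12  h4:10  h5:4 → peak 16
Best is N@2, peak 16.

16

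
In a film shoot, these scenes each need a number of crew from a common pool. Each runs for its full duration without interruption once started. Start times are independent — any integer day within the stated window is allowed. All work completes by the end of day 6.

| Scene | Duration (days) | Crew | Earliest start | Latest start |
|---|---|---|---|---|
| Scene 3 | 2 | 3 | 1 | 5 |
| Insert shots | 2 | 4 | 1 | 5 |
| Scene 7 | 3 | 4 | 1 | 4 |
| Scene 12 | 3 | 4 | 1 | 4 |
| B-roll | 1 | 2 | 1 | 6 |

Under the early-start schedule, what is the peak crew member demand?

Early-start schedule: Scene 3@1, Insert shots@1, Scene 7@1, Scene 12@1, B-roll@1.
Load per day: day 1: 17, day 2: 15, day 3: 8, day 4: 0, day 5: 0, day 6: 0.
Peak is 17.

17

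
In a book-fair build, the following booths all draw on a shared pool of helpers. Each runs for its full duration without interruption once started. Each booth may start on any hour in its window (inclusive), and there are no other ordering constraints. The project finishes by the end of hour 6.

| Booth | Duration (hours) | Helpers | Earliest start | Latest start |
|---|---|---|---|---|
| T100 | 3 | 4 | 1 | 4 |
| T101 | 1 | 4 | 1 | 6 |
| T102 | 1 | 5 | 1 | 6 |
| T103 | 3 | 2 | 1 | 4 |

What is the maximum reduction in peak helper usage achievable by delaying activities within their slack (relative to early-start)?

9

Early-start peak: h1:15  h2:6  h3:6  h4:0  h5:0  h6:0 ⇒ 15.
Leveled (T100@1, T101@4, T102@5, T103@1): h1:6  h2:6  h3:6  h4:4  h5:5  h6:0 ⇒ 6.
Reduction 15 − 6 = 9.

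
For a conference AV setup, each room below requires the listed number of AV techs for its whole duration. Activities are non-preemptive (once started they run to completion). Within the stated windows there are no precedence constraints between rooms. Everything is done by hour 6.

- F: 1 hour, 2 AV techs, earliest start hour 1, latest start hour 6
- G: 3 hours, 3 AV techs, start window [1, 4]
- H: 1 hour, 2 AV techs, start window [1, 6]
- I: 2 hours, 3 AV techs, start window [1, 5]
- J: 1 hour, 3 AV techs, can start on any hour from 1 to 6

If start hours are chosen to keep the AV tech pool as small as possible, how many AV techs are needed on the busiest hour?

5

Early-start (F@1, G@1, H@1, I@1, J@1) gives peak 13: h1:13  h2:6  h3:3  h4:0  h5:0  h6:0.
Shift H→2, I→4, J→6.
Schedule F@1, G@1, H@2, I@4, J@6: h1:5  h2:5  h3:3  h4:3  h5:3  h6:3 — peak 5.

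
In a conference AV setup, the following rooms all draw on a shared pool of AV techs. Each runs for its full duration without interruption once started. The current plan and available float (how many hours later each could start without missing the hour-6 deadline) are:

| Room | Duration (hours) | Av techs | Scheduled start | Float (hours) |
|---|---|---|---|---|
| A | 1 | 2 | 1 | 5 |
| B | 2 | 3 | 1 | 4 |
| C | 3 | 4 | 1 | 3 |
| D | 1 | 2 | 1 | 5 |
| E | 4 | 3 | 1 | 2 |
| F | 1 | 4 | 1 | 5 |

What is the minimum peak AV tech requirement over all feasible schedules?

7

Early-start (A@1, B@1, C@1, D@1, E@1, F@1) gives peak 18: h1:18  h2:10  h3:7  h4:3  h5:0  h6:0.
Shift C→2, E→3, F→5.
Schedule A@1, B@1, C@2, D@1, E@3, F@5: h1:7  h2:7  h3:7  h4:7  h5:7  h6:3 — peak 7.
Total AV tech-hours = 38 over 6 hours ⇒ peak ≥ ⌈38/6⌉ = 7, so 7 is optimal.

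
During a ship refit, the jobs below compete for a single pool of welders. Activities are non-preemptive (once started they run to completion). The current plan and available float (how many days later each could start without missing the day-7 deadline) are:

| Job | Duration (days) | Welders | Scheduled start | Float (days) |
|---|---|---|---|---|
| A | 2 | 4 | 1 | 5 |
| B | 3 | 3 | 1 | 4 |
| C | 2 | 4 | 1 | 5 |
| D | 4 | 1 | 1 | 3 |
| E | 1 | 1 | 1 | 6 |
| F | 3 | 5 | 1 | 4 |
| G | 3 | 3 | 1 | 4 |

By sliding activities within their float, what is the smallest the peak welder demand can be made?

8

Early-start (A@1, B@1, C@1, D@1, E@1, F@1, G@1) gives peak 21: d1:21  d2:20  d3:12  d4:1  d5:0  d6:0  d7:0.
Shift C→3, E→4, F→5, G→5.
Schedule A@1, B@1, C@3, D@1, E@4, F@5, G@5: d1:8  d2:8  d3:8  d4:6  d5:8  d6:8  d7:8 — peak 8.
Total welder-days = 54 over 7 days ⇒ peak ≥ ⌈54/7⌉ = 8, so 8 is optimal.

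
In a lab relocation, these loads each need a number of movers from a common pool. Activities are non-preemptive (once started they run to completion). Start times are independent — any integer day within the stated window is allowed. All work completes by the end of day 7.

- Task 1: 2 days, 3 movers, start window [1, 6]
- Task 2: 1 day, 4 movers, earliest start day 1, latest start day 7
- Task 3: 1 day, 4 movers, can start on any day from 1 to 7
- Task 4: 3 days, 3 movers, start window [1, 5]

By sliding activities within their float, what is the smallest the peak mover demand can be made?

Early-start (Task 1@1, Task 2@1, Task 3@1, Task 4@1) gives peak 14: d1:14  d2:6  d3:3  d4:0  d5:0  d6:0  d7:0.
Shift Task 2→3, Task 3→4, Task 4→5.
Schedule Task 1@1, Task 2@3, Task 3@4, Task 4@5: d1:3  d2:3  d3:4  d4:4  d5:3  d6:3  d7:3 — peak 4.
Total mover-days = 23 over 7 days ⇒ peak ≥ ⌈23/7⌉ = 4, so 4 is optimal.

4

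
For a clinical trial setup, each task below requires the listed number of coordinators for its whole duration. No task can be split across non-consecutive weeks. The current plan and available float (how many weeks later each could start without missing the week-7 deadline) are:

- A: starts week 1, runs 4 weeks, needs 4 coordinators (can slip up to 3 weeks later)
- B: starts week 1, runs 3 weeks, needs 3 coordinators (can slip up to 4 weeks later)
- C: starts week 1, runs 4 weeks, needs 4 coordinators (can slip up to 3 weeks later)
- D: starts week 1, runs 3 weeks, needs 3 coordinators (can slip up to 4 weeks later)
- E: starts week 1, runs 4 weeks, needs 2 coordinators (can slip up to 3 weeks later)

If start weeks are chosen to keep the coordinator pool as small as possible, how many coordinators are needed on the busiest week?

10

Early-start (A@1, B@1, C@1, D@1, E@1) gives peak 16: w1:16  w2:16  w3:16  w4:10  w5:0  w6:0  w7:0.
Shift C→4, E→4.
Schedule A@1, B@1, C@4, D@1, E@4: w1:10  w2:10  w3:10  w4:10  w5:6  w6:6  w7:6 — peak 10.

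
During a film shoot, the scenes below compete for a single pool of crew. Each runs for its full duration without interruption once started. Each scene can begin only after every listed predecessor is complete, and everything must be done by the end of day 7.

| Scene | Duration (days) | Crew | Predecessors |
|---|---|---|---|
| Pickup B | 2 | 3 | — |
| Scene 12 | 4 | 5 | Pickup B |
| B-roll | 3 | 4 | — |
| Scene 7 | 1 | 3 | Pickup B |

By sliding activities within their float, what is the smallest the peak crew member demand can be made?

Early-start (Pickup B@1, Scene 12@3, B-roll@1, Scene 7@3) gives peak 12: d1:7  d2:7  d3:12  d4:5  d5:5  d6:5  d7:0.
Shift Scene 12→4.
Schedule Pickup B@1, Scene 12@4, B-roll@1, Scene 7@3: d1:7  d2:7  d3:7  d4:5  d5:5  d6:5  d7:5 — peak 7.

7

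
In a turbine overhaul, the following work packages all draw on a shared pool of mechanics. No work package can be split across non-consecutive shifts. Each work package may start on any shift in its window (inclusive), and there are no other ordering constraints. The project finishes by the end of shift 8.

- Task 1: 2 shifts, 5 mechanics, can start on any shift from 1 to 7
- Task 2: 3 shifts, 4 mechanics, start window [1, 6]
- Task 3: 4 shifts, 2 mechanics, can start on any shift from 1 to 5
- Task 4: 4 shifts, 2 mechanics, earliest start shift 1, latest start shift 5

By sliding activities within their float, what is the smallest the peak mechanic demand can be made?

Early-start (Task 1@1, Task 2@1, Task 3@1, Task 4@1) gives peak 13: s1:13  s2:13  s3:8  s4:4  s5:0  s6:0  s7:0  s8:0.
Shift Task 2→3, Task 4→5.
Schedule Task 1@1, Task 2@3, Task 3@1, Task 4@5: s1:7  s2:7  s3:6  s4:6  s5:6  s6:2  s7:2  s8:2 — peak 7.

7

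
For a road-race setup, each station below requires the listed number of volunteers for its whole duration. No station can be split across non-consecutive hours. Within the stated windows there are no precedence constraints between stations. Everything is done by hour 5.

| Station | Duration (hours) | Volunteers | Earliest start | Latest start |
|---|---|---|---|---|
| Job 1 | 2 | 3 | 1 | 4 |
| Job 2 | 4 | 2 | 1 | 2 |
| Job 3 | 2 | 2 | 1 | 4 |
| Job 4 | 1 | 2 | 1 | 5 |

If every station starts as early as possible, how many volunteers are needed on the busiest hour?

9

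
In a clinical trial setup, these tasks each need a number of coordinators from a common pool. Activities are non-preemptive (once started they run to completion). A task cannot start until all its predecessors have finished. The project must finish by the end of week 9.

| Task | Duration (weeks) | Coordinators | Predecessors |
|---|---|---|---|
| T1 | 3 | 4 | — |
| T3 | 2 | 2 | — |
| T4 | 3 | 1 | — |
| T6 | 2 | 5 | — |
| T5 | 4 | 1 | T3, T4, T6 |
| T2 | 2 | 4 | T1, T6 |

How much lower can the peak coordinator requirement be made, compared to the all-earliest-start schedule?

Early-start peak: w1:12  w2:12  w3:5  w4:5  w5:5  w6:1  w7:1  w8:0  w9:0 ⇒ 12.
Leveled (T1@5, T3@3, T4@3, T6@1, T5@6, T2@8): w1:5  w2:5  w3:3  w4:3  w5:5  w6:5  w7:5  w8:5  w9:5 ⇒ 5.
Reduction 12 − 5 = 7.

7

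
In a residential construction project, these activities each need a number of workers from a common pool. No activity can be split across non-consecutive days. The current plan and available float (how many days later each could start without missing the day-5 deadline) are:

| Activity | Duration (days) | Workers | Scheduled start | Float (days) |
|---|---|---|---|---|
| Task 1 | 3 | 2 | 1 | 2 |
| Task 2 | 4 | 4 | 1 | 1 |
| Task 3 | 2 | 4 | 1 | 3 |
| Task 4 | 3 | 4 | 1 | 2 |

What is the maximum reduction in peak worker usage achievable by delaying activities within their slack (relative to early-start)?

Early-start peak: d1:14  d2:14  d3:10  d4:4  d5:0 ⇒ 14.
Leveled (Task 1@1, Task 2@1, Task 3@1, Task 4@3): d1:10  d2:10  d3:10  d4:8  d5:4 ⇒ 10.
Reduction 14 − 10 = 4.

4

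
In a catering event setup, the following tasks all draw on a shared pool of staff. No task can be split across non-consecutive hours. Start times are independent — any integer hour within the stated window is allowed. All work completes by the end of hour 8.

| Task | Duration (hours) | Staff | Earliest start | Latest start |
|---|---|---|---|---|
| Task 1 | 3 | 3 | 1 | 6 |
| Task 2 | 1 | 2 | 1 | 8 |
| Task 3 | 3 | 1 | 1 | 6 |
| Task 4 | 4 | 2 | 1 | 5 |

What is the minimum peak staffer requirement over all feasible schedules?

Early-start (Task 1@1, Task 2@1, Task 3@1, Task 4@1) gives peak 8: h1:8  h2:6  h3:6  h4:2  h5:0  h6:0  h7:0  h8:0.
Shift Task 2→4, Task 3→4, Task 4→5.
Schedule Task 1@1, Task 2@4, Task 3@4, Task 4@5: h1:3  h2:3  h3:3  h4:3  h5:3  h6:3  h7:2  h8:2 — peak 3.
Total staffer-hours = 22 over 8 hours ⇒ peak ≥ ⌈22/8⌉ = 3, so 3 is optimal.

3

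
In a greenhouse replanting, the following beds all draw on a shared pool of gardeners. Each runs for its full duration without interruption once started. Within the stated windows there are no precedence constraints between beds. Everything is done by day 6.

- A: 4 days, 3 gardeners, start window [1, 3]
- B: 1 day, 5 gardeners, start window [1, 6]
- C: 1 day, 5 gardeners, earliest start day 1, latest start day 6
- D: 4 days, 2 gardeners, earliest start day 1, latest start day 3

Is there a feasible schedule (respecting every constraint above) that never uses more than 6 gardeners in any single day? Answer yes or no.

Schedule A@1, B@5, C@6, D@1: d1:5  d2:5  d3:5  d4:5  d5:5  d6:5 — peak 5 ≤ 6.

yes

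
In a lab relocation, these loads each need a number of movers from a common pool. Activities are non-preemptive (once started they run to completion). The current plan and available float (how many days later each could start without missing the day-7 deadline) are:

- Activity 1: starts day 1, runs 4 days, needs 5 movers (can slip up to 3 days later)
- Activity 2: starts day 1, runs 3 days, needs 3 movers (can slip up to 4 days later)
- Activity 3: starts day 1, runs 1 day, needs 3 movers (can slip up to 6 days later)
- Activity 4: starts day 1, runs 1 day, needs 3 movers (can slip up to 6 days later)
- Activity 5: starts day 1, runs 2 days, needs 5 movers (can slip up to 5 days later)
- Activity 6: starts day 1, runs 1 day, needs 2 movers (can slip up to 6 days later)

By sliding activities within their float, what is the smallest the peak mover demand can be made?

Early-start (Activity 1@1, Activity 2@1, Activity 3@1, Activity 4@1, Activity 5@1, Activity 6@1) gives peak 21: d1:21  d2:13  d3:8  d4:5  d5:0  d6:0  d7:0.
Shift Activity 3→4, Activity 4→5, Activity 5→5, Activity 6→6.
Schedule Activity 1@1, Activity 2@1, Activity 3@4, Activity 4@5, Activity 5@5, Activity 6@6: d1:8  d2:8  d3:8  d4:8  d5:8  d6:7  d7:0 — peak 8.

8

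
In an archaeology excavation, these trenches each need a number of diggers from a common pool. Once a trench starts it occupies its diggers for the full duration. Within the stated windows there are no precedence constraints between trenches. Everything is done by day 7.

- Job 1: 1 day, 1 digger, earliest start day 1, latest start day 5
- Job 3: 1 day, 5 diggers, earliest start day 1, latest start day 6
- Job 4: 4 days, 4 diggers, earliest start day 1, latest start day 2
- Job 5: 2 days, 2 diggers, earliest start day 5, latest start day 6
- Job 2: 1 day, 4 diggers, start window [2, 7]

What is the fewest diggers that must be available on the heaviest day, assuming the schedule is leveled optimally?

6

Early-start (Job 1@1, Job 3@1, Job 4@1, Job 5@5, Job 2@2) gives peak 10: d1:10  d2:8  d3:4  d4:4  d5:2  d6:2  d7:0.
Shift Job 4→2, Job 2→6.
Schedule Job 1@1, Job 3@1, Job 4@2, Job 5@5, Job 2@6: d1:6  d2:4  d3:4  d4:4  d5:6  d6:6  d7:0 — peak 6.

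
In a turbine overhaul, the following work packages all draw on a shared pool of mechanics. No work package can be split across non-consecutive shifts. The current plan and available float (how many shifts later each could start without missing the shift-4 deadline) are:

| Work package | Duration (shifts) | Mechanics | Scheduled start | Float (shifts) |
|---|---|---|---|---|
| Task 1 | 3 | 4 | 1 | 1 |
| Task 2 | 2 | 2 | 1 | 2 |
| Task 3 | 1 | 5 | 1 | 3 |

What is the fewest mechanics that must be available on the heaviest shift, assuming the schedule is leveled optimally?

Early-start (Task 1@1, Task 2@1, Task 3@1) gives peak 11: s1:11  s2:6  s3:4  s4:0.
Shift Task 3→4.
Schedule Task 1@1, Task 2@1, Task 3@4: s1:6  s2:6  s3:4  s4:5 — peak 6.
Total mechanic-shifts = 21 over 4 shifts ⇒ peak ≥ ⌈21/4⌉ = 6, so 6 is optimal.

6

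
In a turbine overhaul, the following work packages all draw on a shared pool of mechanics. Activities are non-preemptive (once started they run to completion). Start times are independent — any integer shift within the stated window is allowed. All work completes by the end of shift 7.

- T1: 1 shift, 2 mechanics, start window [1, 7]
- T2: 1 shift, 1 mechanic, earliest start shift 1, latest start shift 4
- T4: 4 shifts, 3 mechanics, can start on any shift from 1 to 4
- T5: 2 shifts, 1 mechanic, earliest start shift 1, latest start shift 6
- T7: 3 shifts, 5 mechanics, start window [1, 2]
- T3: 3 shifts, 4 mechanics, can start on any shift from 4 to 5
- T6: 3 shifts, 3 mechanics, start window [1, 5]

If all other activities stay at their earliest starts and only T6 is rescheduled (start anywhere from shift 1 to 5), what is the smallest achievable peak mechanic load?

12

T6@1: s1:15  s2:12  s3:11  s4:7  s5:4  s6:4  s7:0 → peak 15
T6@2: s1:12  s2:12  s3:11  s4:10  s5:4  s6:4  s7:0 → peak 12
T6@3: s1:12  s2:9  s3:11  s4:10  s5:7  s6:4  s7:0 → peak 12
T6@4: s1:12  s2:9  s3:8  s4:10  s5:7  s6:7  s7:0 → peak 12
T6@5: s1:12  s2:9  s3:8  s4:7  s5:7  s6:7  s7:3 → peak 12
Best is T6@2, peak 12.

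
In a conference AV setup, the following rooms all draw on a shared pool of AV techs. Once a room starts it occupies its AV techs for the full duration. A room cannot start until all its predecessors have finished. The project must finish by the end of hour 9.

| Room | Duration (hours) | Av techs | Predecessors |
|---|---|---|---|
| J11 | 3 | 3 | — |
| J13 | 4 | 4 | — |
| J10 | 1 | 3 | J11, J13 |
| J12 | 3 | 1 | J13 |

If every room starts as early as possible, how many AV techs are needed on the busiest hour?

7

Early-start schedule: J11@1, J13@1, J10@5, J12@5.
Load per hour: hour 1: 7, hour 2: 7, hour 3: 7, hour 4: 4, hour 5: 4, hour 6: 1, hour 7: 1, hour 8: 0, hour 9: 0.
Peak is 7.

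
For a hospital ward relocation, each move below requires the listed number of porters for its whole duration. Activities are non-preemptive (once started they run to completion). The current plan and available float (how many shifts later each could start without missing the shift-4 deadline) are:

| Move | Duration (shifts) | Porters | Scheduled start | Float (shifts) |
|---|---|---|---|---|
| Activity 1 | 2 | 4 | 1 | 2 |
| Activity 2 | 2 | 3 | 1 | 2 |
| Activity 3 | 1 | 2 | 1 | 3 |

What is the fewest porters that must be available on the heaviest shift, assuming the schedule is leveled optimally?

5

Early-start (Activity 1@1, Activity 2@1, Activity 3@1) gives peak 9: s1:9  s2:7  s3:0  s4:0.
Shift Activity 2→3, Activity 3→3.
Schedule Activity 1@1, Activity 2@3, Activity 3@3: s1:4  s2:4  s3:5  s4:3 — peak 5.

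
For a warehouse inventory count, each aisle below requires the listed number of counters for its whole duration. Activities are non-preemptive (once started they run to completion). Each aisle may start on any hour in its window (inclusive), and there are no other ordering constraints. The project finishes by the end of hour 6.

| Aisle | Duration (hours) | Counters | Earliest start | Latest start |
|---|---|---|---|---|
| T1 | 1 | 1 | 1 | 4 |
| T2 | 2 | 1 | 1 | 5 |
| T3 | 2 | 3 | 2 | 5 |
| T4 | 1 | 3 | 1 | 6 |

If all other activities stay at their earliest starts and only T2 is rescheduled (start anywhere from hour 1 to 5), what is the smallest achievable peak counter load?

T2@1: h1:5  h2:4  h3:3  h4:0  h5:0  h6:0 → peak 5
T2@2: h1:4  h2:4  h3:4  h4:0  h5:0  h6:0 → peak 4
T2@3: h1:4  h2:3  h3:4  h4:1  h5:0  h6:0 → peak 4
T2@4: h1:4  h2:3  h3:3  h4:1  h5:1  h6:0 → peak 4
T2@5: h1:4  h2:3  h3:3  h4:0  h5:1  h6:1 → peak 4
Best is T2@2, peak 4.

4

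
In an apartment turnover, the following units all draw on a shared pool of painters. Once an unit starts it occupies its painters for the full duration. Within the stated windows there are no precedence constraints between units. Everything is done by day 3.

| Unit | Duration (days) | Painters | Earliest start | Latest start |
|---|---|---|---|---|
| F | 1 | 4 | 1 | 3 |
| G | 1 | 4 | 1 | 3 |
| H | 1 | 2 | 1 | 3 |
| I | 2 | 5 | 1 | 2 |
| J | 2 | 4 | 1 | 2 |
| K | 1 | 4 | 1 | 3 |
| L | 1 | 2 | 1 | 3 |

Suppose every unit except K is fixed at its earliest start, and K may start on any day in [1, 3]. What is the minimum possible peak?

21

K@1: d1:25  d2:9  d3:0 → peak 25
K@2: d1:21  d2:13  d3:0 → peak 21
K@3: d1:21  d2:9  d3:4 → peak 21
Best is K@2, peak 21.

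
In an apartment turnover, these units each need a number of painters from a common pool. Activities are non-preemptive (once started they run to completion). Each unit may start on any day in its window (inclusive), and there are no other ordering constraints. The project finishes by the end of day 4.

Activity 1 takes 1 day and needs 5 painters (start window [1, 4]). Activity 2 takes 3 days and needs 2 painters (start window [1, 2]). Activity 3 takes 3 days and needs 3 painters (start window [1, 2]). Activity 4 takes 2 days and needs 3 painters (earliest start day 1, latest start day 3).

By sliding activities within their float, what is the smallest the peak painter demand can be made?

Early-start (Activity 1@1, Activity 2@1, Activity 3@1, Activity 4@1) gives peak 13: d1:13  d2:8  d3:5  d4:0.
Shift Activity 3→2, Activity 4→2.
Schedule Activity 1@1, Activity 2@1, Activity 3@2, Activity 4@2: d1:7  d2:8  d3:8  d4:3 — peak 8.

8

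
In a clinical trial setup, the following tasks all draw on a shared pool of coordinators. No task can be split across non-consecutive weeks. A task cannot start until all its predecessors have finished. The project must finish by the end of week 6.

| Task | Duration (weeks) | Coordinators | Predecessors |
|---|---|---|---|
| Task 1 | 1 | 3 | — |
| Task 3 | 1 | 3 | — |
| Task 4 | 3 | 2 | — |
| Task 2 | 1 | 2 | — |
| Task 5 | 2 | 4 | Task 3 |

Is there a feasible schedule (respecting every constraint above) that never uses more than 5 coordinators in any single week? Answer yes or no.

yes

Schedule Task 1@1, Task 3@2, Task 4@1, Task 2@3, Task 5@4: w1:5  w2:5  w3:4  w4:4  w5:4  w6:0 — peak 5 ≤ 5.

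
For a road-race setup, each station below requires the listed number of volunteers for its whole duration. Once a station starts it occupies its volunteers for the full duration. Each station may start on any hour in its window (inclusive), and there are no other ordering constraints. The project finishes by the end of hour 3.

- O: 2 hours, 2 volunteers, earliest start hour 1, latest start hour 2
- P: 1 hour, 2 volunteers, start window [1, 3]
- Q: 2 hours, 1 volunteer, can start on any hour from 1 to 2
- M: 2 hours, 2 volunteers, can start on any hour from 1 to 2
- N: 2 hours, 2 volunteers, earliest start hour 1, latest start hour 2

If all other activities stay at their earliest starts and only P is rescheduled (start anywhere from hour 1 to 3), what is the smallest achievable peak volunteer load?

7

P@1: h1:9  h2:7  h3:0 → peak 9
P@2: h1:7  h2:9  h3:0 → peak 9
P@3: h1:7  h2:7  h3:2 → peak 7
Best is P@3, peak 7.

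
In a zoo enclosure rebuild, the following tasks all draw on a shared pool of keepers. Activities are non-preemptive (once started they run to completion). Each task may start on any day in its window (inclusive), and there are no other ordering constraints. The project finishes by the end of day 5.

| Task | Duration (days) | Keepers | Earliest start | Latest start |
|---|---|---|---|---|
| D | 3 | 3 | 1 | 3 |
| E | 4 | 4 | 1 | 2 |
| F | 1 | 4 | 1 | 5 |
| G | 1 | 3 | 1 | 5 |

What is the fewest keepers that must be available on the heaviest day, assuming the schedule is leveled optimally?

Early-start (D@1, E@1, F@1, G@1) gives peak 14: d1:14  d2:7  d3:7  d4:4  d5:0.
Shift F→5, G→4.
Schedule D@1, E@1, F@5, G@4: d1:7  d2:7  d3:7  d4:7  d5:4 — peak 7.
Total keeper-days = 32 over 5 days ⇒ peak ≥ ⌈32/5⌉ = 7, so 7 is optimal.

7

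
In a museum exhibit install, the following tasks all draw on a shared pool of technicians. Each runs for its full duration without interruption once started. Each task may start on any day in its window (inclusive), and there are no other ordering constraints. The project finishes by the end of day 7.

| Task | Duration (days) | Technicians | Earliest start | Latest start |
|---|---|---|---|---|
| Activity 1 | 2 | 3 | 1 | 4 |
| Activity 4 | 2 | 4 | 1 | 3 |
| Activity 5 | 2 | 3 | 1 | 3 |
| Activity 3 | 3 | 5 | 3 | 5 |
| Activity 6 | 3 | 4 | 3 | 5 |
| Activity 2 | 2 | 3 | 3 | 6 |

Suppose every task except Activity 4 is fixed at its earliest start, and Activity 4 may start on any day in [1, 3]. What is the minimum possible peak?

Activity 4@1: d1:10  d2:10  d3:12  d4:12  d5:9  d6:0  d7:0 → peak 12
Activity 4@2: d1:6  d2:10  d3:16  d4:12  d5:9  d6:0  d7:0 → peak 16
Activity 4@3: d1:6  d2:6  d3:16  d4:16  d5:9  d6:0  d7:0 → peak 16
Best is Activity 4@1, peak 12.

12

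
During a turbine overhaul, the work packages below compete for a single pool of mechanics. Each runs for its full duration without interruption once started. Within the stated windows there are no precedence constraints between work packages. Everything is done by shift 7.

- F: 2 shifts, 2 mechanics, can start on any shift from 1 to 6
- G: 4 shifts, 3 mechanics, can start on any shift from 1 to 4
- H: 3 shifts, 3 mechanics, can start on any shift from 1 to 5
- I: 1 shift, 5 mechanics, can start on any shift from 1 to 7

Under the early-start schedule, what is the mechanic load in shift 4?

At early start, shift 4 has: G.
Demand: 3 = 3.

3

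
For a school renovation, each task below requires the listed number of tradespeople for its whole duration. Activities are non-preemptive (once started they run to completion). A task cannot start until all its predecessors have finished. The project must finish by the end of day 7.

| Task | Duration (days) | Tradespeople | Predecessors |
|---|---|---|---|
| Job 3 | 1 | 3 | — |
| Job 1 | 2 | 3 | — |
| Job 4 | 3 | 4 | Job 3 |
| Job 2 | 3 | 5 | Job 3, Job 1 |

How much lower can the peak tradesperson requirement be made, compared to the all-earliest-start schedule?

2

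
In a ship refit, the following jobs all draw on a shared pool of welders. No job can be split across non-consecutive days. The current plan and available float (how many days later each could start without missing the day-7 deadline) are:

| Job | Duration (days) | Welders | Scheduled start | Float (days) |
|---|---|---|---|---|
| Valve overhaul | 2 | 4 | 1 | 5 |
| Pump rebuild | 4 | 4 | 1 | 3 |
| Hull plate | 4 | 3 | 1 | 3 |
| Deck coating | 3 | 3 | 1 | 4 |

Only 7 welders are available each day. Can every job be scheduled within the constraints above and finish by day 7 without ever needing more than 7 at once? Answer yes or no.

yes

Schedule Valve overhaul@1, Pump rebuild@3, Hull plate@1, Deck coating@5: d1:7  d2:7  d3:7  d4:7  d5:7  d6:7  d7:3 — peak 7 ≤ 7.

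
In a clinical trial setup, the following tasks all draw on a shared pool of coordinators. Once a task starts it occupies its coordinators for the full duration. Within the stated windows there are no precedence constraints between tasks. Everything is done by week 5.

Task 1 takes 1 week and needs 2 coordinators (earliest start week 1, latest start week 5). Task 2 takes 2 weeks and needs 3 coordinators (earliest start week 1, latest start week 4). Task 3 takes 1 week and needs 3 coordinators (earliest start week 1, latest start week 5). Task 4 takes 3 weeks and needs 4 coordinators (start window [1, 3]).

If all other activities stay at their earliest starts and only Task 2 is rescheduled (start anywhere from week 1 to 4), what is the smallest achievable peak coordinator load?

9

Task 2@1: w1:12  w2:7  w3:4  w4:0  w5:0 → peak 12
Task 2@2: w1:9  w2:7  w3:7  w4:0  w5:0 → peak 9
Task 2@3: w1:9  w2:4  w3:7  w4:3  w5:0 → peak 9
Task 2@4: w1:9  w2:4  w3:4  w4:3  w5:3 → peak 9
Best is Task 2@2, peak 9.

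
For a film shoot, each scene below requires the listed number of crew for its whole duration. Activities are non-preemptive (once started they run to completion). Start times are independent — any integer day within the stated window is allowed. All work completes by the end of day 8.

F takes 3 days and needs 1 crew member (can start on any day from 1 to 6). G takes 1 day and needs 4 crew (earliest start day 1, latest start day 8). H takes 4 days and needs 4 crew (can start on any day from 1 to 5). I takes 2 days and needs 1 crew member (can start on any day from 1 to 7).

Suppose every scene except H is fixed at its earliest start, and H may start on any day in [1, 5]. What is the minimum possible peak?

6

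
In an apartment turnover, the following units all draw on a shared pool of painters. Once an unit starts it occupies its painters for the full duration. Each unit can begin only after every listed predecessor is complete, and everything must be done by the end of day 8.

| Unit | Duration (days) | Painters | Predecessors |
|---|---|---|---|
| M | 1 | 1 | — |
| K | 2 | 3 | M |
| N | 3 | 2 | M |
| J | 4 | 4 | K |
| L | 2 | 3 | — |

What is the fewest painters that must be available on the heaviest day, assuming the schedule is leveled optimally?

5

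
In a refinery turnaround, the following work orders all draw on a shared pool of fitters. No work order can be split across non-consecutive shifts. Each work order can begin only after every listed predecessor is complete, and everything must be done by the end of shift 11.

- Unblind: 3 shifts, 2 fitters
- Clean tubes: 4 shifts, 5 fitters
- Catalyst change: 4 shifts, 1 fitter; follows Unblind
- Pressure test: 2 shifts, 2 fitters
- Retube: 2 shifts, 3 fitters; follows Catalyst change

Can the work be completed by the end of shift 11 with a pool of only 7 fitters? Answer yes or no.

yes

Schedule Unblind@1, Clean tubes@4, Catalyst change@4, Pressure test@1, Retube@8: s1:4  s2:4  s3:2  s4:6  s5:6  s6:6  s7:6  s8:3  s9:3  s10:0  s11:0 — peak 6 ≤ 7.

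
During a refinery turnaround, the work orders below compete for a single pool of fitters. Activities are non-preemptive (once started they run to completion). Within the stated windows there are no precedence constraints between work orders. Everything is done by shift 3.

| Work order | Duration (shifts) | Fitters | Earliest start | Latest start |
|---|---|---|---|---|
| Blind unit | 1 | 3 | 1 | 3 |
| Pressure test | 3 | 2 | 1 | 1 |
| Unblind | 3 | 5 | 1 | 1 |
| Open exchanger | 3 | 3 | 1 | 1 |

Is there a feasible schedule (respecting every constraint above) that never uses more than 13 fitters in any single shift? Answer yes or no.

Schedule Blind unit@1, Pressure test@1, Unblind@1, Open exchanger@1: s1:13  s2:10  s3:10 — peak 13 ≤ 13.

yes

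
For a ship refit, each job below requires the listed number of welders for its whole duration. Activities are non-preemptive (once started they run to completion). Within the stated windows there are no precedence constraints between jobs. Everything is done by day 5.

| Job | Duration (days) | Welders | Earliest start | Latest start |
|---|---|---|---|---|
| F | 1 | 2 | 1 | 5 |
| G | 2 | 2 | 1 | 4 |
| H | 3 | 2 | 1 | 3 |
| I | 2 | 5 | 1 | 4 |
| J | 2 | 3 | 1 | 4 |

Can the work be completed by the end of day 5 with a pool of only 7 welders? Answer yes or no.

Schedule F@1, G@1, H@1, I@4, J@2: d1:6  d2:7  d3:5  d4:5  d5:5 — peak 7 ≤ 7.

yes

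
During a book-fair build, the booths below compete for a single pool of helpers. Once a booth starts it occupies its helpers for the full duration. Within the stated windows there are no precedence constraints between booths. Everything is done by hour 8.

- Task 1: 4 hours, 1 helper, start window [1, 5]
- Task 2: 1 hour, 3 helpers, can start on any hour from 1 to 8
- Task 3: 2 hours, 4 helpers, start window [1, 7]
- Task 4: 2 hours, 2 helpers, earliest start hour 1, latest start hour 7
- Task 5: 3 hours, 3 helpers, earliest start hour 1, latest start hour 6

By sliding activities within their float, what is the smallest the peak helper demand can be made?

Early-start (Task 1@1, Task 2@1, Task 3@1, Task 4@1, Task 5@1) gives peak 13: h1:13  h2:10  h3:4  h4:1  h5:0  h6:0  h7:0  h8:0.
Shift Task 3→5, Task 4→7, Task 5→2.
Schedule Task 1@1, Task 2@1, Task 3@5, Task 4@7, Task 5@2: h1:4  h2:4  h3:4  h4:4  h5:4  h6:4  h7:2  h8:2 — peak 4.
Total helper-hours = 28 over 8 hours ⇒ peak ≥ ⌈28/8⌉ = 4, so 4 is optimal.

4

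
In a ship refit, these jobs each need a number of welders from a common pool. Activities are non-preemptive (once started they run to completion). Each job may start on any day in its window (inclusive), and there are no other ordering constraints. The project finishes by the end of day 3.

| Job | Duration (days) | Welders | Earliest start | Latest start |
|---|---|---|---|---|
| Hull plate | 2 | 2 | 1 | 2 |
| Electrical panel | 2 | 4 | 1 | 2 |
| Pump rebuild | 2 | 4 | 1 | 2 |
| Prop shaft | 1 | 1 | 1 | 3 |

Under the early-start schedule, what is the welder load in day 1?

11

At early start, day 1 has: Hull plate, Electrical panel, Pump rebuild, Prop shaft.
Demand: 2 + 4 + 4 + 1 = 11.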